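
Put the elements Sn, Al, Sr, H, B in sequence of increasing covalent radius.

H < B < Al < Sn < Sr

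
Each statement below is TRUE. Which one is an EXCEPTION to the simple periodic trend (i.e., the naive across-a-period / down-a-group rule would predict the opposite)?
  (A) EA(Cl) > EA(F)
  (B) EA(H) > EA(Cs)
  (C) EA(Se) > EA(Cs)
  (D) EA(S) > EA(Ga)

(A)

The general trend: electron affinity increases across a period and decreases down a group.
(A) Cl (period 3, group 17) vs F (period 2, group 17): the stated order contradicts the simple trend.
(B) H (period 1, group 1) vs Cs (period 6, group 1): the stated order agrees with the simple trend.
(C) Se (period 4, group 16) vs Cs (period 6, group 1): the stated order agrees with the simple trend.
(D) S (period 3, group 16) vs Ga (period 4, group 13): the stated order agrees with the simple trend.
The exception is (A): F's small 2p subshell makes the incoming electron feel strong e⁻–e⁻ repulsion, so Cl actually releases more energy on gaining an electron.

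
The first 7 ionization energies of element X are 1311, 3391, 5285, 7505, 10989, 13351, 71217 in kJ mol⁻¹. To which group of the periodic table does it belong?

Look for the largest jump between consecutive ionization energies: IE7/IE6 ≈ 5.3, far larger than any earlier ratio.
That jump marks the point where a core electron is being removed. So the atom has 6 valence electrons.
A main-group element with 6 valence electrons is in group 16.

Group 16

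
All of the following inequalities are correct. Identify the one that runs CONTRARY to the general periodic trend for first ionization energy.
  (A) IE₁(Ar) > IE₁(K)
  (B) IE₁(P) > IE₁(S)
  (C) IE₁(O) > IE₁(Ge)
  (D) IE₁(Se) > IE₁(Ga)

(B)

The general trend: first ionization energy increases across a period and decreases down a group.
(A) Ar (period 3, group 18) vs K (period 4, group 1): the stated order agrees with the simple trend.
(B) P (period 3, group 15) vs S (period 3, group 16): the stated order contradicts the simple trend.
(C) O (period 2, group 16) vs Ge (period 4, group 14): the stated order agrees with the simple trend.
(D) Se (period 4, group 16) vs Ga (period 4, group 13): the stated order agrees with the simple trend.
The exception is (B): S (3p⁴) ionizes more easily than half-filled P (3p³) because the paired 3p electron in S is pushed out by e⁻–e⁻ repulsion.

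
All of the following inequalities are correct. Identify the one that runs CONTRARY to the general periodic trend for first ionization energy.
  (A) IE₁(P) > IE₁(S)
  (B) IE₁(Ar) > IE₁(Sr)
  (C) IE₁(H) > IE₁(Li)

(A)

The general trend: first ionization energy increases across a period and decreases down a group.
(A) P (period 3, group 15) vs S (period 3, group 16): the stated order contradicts the simple trend.
(B) Ar (period 3, group 18) vs Sr (period 5, group 2): the stated order agrees with the simple trend.
(C) H (period 1, group 1) vs Li (period 2, group 1): the stated order agrees with the simple trend.
The exception is (A): S (3p⁴) ionizes more easily than half-filled P (3p³) because the paired 3p electron in S is pushed out by e⁻–e⁻ repulsion.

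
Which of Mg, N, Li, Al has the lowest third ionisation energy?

Al

After 2 electrons have been removed, what remains? Mg²⁺ is the bare [Ne] core; N²⁺ still has 3 valence electrons; Li²⁺ is already 1 electron into the core; Al²⁺ still has 1 valence electron.
Breaking into a closed-shell core is much more expensive than removing a leftover valence electron — Mg and Li have the largest IE_3 here.
Valence configurations: N²⁺ [He]2s²2p¹, Al²⁺ [Ne]3s¹.
The numbers (kJ/mol): Mg 7733, N 4578, Li 11815, Al 2745.
Hence IE_3: Al < N < Mg < Li.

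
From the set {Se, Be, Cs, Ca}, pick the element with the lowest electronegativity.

Cs

Be is in period 2, group 2; Ca is in period 4, group 2; Se is in period 4, group 16; Cs is in period 6, group 1.
EN rises left→right (higher Z_eff, smaller atoms) and falls top→bottom (larger, more shielded atoms).
Here both period and group differ, so the two effects have to be weighed against each other.
Ca > Cs: relative to Cs, both the across-period and down-group shifts push Ca's electronegativity up.
Be > Ca: Be sits above Ca in group 2, so the down-group effect alone puts Be higher.
Se > Be: period and group pull opposite ways; the across-period shift dominates (2.55 vs 1.57).
For reference (Pauling): Be 1.57, Ca 1.00, Se 2.55, Cs 0.79.
The lowest electronegativity among these belongs to Cs.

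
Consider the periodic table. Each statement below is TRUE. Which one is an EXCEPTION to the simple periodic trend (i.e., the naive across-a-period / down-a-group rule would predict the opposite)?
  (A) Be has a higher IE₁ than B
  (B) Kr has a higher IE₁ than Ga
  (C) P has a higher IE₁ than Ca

(A)

The general trend: IE₁ increases across a period and decreases down a group.
(A) Be (period 2, group 2) vs B (period 2, group 13): the stated order contradicts the simple trend.
(B) Kr (period 4, group 18) vs Ga (period 4, group 13): the stated order agrees with the simple trend.
(C) P (period 3, group 15) vs Ca (period 4, group 2): the stated order agrees with the simple trend.
The exception is (A): removing B's lone 2p electron is easier than breaking Be's filled 2s².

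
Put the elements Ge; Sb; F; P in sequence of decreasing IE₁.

Removing the outermost electron gets harder across a period and easier down a group.
Neither a single period nor a single group — weigh both effects.
Sb > Ge: period and group pull opposite ways; the across-period shift dominates (831 vs 762 kJ/mol).
P > Sb: P sits above Sb in group 15, so the down-group effect alone puts P higher.
F > P: relative to P, both the across-period and down-group shifts push F's first ionization energy up.
For reference (kJ/mol): F 1681, P 1012, Ge 762, Sb 831.
So from highest to lowest: F > P > Sb > Ge.

F > P > Sb > Ge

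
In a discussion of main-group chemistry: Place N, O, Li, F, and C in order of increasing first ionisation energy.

Li, C, O, N, F

Li is in period 2, group 1; C is in period 2, group 14; N is in period 2, group 15; O is in period 2, group 16; F is in period 2, group 17.
Removing the outermost electron gets harder across a period and easier down a group.
All lie in period 2; the across-period trend (first ionization energy increases left to right) applies, with the exception below.
Note the exception: N has a higher first ionization energy than O, contrary to the simple trend — pairing an electron in O's 2p⁴ costs repulsion energy, so O ionizes more easily than half-filled N (2p³).
Approximate values (kJ/mol): Li 520, C 1086, N 1402, O 1314, F 1681.
So from lowest to highest: Li < C < O < N < F.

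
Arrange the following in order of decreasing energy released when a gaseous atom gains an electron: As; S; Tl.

S is in period 3, group 16; As is in period 4, group 15; Tl is in period 6, group 13.
Atoms with high Z_eff and room in the valence shell (especially the halogens) have the most exothermic electron affinities.
These span different periods and groups, so the two trends combine.
As > Tl: both effects reinforce here, so As is clearly the higher of the two.
S > As: relative to As, both the across-period and down-group shifts push S's electron affinity up.
For reference (kJ/mol): S 200, As 78, Tl 19.
So from highest to lowest: S > As > Tl.

S, As, Tl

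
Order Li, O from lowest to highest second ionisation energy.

O < Li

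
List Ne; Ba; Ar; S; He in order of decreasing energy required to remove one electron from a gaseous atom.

He > Ne > Ar > S > Ba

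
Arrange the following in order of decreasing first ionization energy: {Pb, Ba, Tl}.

Pb, Tl, Ba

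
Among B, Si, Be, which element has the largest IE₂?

B

The second ionization energy removes an electron from the +1 ion. For each element: B⁺ still has 2 valence electrons; Si⁺ still has 3 valence electrons; Be⁺ still has 1 valence electron.
All are still removing valence electrons, so compare the +1 ions as you would atoms: IE_2 generally rises across a period (higher Z_eff) and falls down a group (larger shell), subject to the usual subshell exceptions.
Valence configurations: B⁺ [He]2s², Si⁺ [Ne]3s²3p¹, Be⁺ [He]2s¹.
Approximate IE_2 values (kJ/mol): B 2427, Si 1577, Be 1757.
Hence IE_2: Si < Be < B.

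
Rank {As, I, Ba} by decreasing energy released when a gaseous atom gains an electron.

As is in period 4, group 15; I is in period 5, group 17; Ba is in period 6, group 2.
EA tends to increase across a period and decrease down a group, though the pattern is less regular than for IE or radius.
Neither a single period nor a single group — weigh both effects.
As > Ba: relative to Ba, both the across-period and down-group shifts push As's electron affinity up.
I > As: the two effects oppose for this pair; the across-period effect wins (295 vs 78 kJ/mol).
For reference (kJ/mol): As 78, I 295, Ba 14.
So from highest to lowest: I > As > Ba.

I, As, Ba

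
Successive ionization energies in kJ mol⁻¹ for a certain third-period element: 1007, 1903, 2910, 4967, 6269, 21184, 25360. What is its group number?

Look for the largest jump between consecutive ionization energies: IE6/IE5 ≈ 3.4, far larger than any earlier ratio.
That jump marks the point where a core electron is being removed. So the atom has 5 valence electrons.
A main-group element with 5 valence electrons is in group 15.

Group 15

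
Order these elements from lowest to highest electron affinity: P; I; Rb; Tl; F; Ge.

F is in period 2, group 17; P is in period 3, group 15; Ge is in period 4, group 14; Rb is in period 5, group 1; I is in period 5, group 17; Tl is in period 6, group 13.
Adding an electron releases more energy for atoms nearer the top right (short of the noble gases).
Neither a single period nor a single group — weigh both effects.
Rb > Tl: period and group pull opposite ways; the down-group shift dominates (47 vs 19 kJ/mol).
P > Rb: relative to Rb, both the across-period and down-group shifts push P's electron affinity up.
Ge > P: this pair runs against the simple trend — see the exception note.
I > Ge: the two effects oppose for this pair; the across-period effect wins (295 vs 119 kJ/mol).
F > I: F sits above I in group 17, so the down-group effect alone puts F higher.
Note the exception: Ge has a higher electron affinity than P, contrary to the simple trend — adding an electron to P's half-filled np³ subshell costs electron-pairing energy.
Approximate values (kJ/mol): F 328, P 72, Ge 119, Rb 47, I 295, Tl 19.
So from lowest to highest: Tl < Rb < P < Ge < I < F.

Tl < Rb < P < Ge < I < F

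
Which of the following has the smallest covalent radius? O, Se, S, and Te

O

Moving right in a period, electrons are added to the same shell under a stronger nuclear pull, so atoms get smaller; moving down, a new shell is opened and atoms get larger.
All are in group 16, so atomic radius increases down the group.
The smallest covalent radius among these belongs to O.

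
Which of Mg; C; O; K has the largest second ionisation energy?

Consider each +1 ion: Mg⁺ still has 1 valence electron; C⁺ still has 3 valence electrons; O⁺ still has 5 valence electrons; K⁺ is the bare [Ar] core.
Usually core removal costs more than valence removal, but here the competition is close: a tightly held n=2 valence electron can cost more to remove than an n=3 core electron, so the actual values have to decide it.
Valence configurations: Mg⁺ [Ne]3s¹, C⁺ [He]2s²2p¹, O⁺ [He]2s²2p³.
The numbers (kJ/mol): Mg 1451, C 2353, O 3388, K 3052.
Hence IE_2: Mg < C < K < O.

O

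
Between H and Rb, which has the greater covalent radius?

Rb

H is in period 1, group 1; Rb is in period 5, group 1.
Across a period the added protons contract the valence shell; down a group each new principal shell makes the atom larger.
All are in group 1, so atomic radius increases down the group.
So Rb has the greater covalent radius (Rb > H).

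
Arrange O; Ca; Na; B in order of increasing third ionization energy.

After 2 electrons have been removed, what remains? O²⁺ still has 4 valence electrons; Ca²⁺ is the bare [Ar] core; Na²⁺ is already 1 electron into the core; B²⁺ still has 1 valence electron.
Usually core removal costs more than valence removal, but here the competition is close: a tightly held n=2 valence electron can cost more to remove than an n=3 core electron, so the actual values have to decide it.
Valence configurations: O²⁺ [He]2s²2p², B²⁺ [He]2s¹.
Tabulated IE_3 (kJ/mol): O 5300, Ca 4912, Na 6910, B 3660.
So the third ionization energies run B < Ca < O < Na.

B < Ca < O < Na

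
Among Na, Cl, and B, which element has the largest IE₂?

After 1 electron has been removed, what remains? Na⁺ is the bare [Ne] core; Cl⁺ still has 6 valence electrons; B⁺ still has 2 valence electrons.
Pulling an electron out of a noble-gas core costs far more than removing a remaining valence electron, so Na sits at the high end of IE_2.
Valence configurations: Cl⁺ [Ne]3s²3p⁴, B⁺ [He]2s².
Tabulated IE_2 (kJ/mol): Na 4562, Cl 2298, B 2427.
Putting it together, IE_2: Cl < B < Na.

Na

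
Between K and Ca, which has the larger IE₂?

IE_2 is the cost of taking one more electron from the +1 cation: K⁺ is the bare [Ar] core; Ca⁺ still has 1 valence electron.
Pulling an electron out of a noble-gas core costs far more than removing a remaining valence electron, so K sits at the high end of IE_2.
Approximate IE_2 values (kJ/mol): K 3052, Ca 1145.
So the second ionization energies run Ca < K.

K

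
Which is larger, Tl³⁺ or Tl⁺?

Both ions have Z = 81 protons, but Tl³⁺ has lost more electrons, so its remaining electrons feel a larger effective nuclear charge per electron and are pulled in more tightly.
Higher positive charge → smaller ion, so Tl⁺ > Tl³⁺.

Tl⁺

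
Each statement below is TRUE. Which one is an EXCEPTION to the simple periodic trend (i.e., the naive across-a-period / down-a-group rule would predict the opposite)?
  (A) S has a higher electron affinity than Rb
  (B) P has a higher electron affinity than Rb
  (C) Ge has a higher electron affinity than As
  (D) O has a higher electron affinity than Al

(C)

The general trend: electron affinity increases across a period and decreases down a group.
(A) S (period 3, group 16) vs Rb (period 5, group 1): the stated order agrees with the simple trend.
(B) P (period 3, group 15) vs Rb (period 5, group 1): the stated order agrees with the simple trend.
(C) Ge (period 4, group 14) vs As (period 4, group 15): the stated order contradicts the simple trend.
(D) O (period 2, group 16) vs Al (period 3, group 13): the stated order agrees with the simple trend.
The exception is (C): adding an electron to As's half-filled 4p³ is unfavourable, so Ge (4p²) has the more exothermic EA.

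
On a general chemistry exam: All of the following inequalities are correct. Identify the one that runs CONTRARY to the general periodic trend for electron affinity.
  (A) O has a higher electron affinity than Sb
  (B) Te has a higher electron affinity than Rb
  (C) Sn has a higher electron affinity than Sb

(C)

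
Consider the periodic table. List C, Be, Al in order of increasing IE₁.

Be is in period 2, group 2; C is in period 2, group 14; Al is in period 3, group 13.
IE₁ increases left→right with effective nuclear charge and decreases top→bottom as the valence shell moves farther out.
Neither a single period nor a single group — weigh both effects.
Be > Al: the two effects oppose for this pair; the down-group effect wins (900 vs 578 kJ/mol).
C > Be: C lies to the right of Be in period 2, so the across-period effect alone puts C higher.
Tabulated first ionization energy (kJ/mol): Be 900, C 1086, Al 578.
So from lowest to highest: Al < Be < C.

Al < Be < C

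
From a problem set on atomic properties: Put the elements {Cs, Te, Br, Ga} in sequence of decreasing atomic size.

Radius decreases left→right (rising Z_eff, same n) and increases top→bottom (higher n).
These span different periods and groups, so the two trends combine.
Ga > Br: both are in period 4; the period trend gives Ga the larger value.
Te > Ga: the two effects oppose for this pair; the down-group effect wins (136 vs 124 pm).
Cs > Te: both effects reinforce here, so Cs is clearly the larger of the two.
For reference (pm): Ga 124, Br 114, Te 136, Cs 232.
So from largest to smallest: Cs > Te > Ga > Br.

Cs, Te, Ga, Br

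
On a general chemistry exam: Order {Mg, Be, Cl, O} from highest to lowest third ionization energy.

Be, Mg, O, Cl

IE_3 is the cost of taking one more electron from the +2 cation: Mg²⁺ is the bare [Ne] core; Be²⁺ is the bare [He] core; Cl²⁺ still has 5 valence electrons; O²⁺ still has 4 valence electrons.
Pulling an electron out of a noble-gas core costs far more than removing a remaining valence electron, so Mg and Be sit at the high end of IE_3.
Valence configurations: Cl²⁺ [Ne]3s²3p³, O²⁺ [He]2s²2p².
Approximate IE_3 values (kJ/mol): Mg 7733, Be 14849, Cl 3822, O 5300.
Putting it together, IE_3: Cl < O < Mg < Be.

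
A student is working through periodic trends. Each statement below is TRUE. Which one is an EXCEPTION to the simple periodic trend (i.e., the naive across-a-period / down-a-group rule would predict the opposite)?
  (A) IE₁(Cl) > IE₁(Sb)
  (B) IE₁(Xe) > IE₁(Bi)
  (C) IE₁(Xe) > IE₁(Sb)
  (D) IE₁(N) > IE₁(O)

The general trend: first ionisation energy increases across a period and decreases down a group.
(A) Cl (period 3, group 17) vs Sb (period 5, group 15): the stated order agrees with the simple trend.
(B) Xe (period 5, group 18) vs Bi (period 6, group 15): the stated order agrees with the simple trend.
(C) Xe (period 5, group 18) vs Sb (period 5, group 15): the stated order agrees with the simple trend.
(D) N (period 2, group 15) vs O (period 2, group 16): the stated order contradicts the simple trend.
The exception is (D): pairing an electron in O's 2p⁴ costs repulsion energy, so O ionizes more easily than half-filled N (2p³).

(D)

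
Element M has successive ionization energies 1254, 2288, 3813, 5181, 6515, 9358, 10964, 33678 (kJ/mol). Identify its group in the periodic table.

Look for the largest jump between consecutive ionization energies: IE8/IE7 ≈ 3.1, far larger than any earlier ratio.
That jump marks the point where a core electron is being removed. So the atom has 7 valence electrons.
A main-group element with 7 valence electrons is in group 17.

Group 17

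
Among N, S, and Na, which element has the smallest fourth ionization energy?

IE_4 is the cost of taking one more electron from the +3 cation: N³⁺ still has 2 valence electrons; S³⁺ still has 3 valence electrons; Na³⁺ is already 2 electrons into the core.
Pulling an electron out of a noble-gas core costs far more than removing a remaining valence electron, so Na sits at the high end of IE_4.
Valence configurations: N³⁺ [He]2s², S³⁺ [Ne]3s²3p¹.
Tabulated IE_4 (kJ/mol): N 7475, S 4556, Na 9543.
Putting it together, IE_4: S < N < Na.

S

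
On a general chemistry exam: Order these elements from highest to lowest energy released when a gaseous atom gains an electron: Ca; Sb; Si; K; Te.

Te > Si > Sb > K > Ca

Si is in period 3, group 14; K is in period 4, group 1; Ca is in period 4, group 2; Sb is in period 5, group 15; Te is in period 5, group 16.
Adding an electron releases more energy for atoms nearer the top right (short of the noble gases).
Here both period and group differ, so the two effects have to be weighed against each other.
K > Ca: this pair runs against the simple trend — see the exception note.
Sb > K: the two effects oppose for this pair; the across-period effect wins (103 vs 48 kJ/mol).
Si > Sb: the two effects oppose for this pair; the down-group effect wins (134 vs 103 kJ/mol).
Te > Si: period and group pull opposite ways; the across-period shift dominates (190 vs 134 kJ/mol).
Note the exception: K has a higher electron affinity than Ca, contrary to the simple trend — adding an electron to Ca (ns²) has to open a new, higher-energy np subshell, which is unfavourable.
Tabulated electron affinity (kJ/mol): Si 134, K 48, Ca 2, Sb 103, Te 190.
So from highest to lowest: Te > Si > Sb > K > Ca.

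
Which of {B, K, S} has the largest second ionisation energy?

After 1 electron has been removed, what remains? B⁺ still has 2 valence electrons; K⁺ is the bare [Ar] core; S⁺ still has 5 valence electrons.
Pulling an electron out of a noble-gas core costs far more than removing a remaining valence electron, so K sits at the high end of IE_2.
Valence configurations: B⁺ [He]2s², S⁺ [Ne]3s²3p³.
Tabulated IE_2 (kJ/mol): B 2427, K 3052, S 2252.
So the second ionization energies run S < B < K.

K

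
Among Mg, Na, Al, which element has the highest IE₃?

Mg

IE_3 is the cost of taking one more electron from the +2 cation: Mg²⁺ is the bare [Ne] core; Na²⁺ is already 1 electron into the core; Al²⁺ still has 1 valence electron.
Core electrons are held far more tightly than valence electrons, so Na and Mg top the IE_3 order.
The numbers (kJ/mol): Mg 7733, Na 6910, Al 2745.
Hence IE_3: Al < Na < Mg.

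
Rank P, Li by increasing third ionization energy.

IE_3 is the cost of taking one more electron from the +2 cation: P²⁺ still has 3 valence electrons; Li²⁺ is already 1 electron into the core.
Breaking into a closed-shell core is much more expensive than removing a leftover valence electron — Li has the largest IE_3 here.
Approximate IE_3 values (kJ/mol): P 2914, Li 11815.
Overall IE_3 order: P < Li.

P < Li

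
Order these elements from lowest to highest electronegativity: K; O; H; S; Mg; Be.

H is in period 1, group 1; Be is in period 2, group 2; O is in period 2, group 16; Mg is in period 3, group 2; S is in period 3, group 16; K is in period 4, group 1.
Smaller atoms with higher effective nuclear charge are more electronegative.
Here both period and group differ, so the two effects have to be weighed against each other.
Mg > K: relative to K, both the across-period and down-group shifts push Mg's electronegativity up.
Be > Mg: they share group 2; the group trend gives Be the larger value.
H > Be: the two effects oppose for this pair; the down-group effect wins (2.20 vs 1.57).
S > H: period and group pull opposite ways; the across-period shift dominates (2.58 vs 2.20).
O > S: they share group 16; the group trend gives O the larger value.
Approximate values (Pauling): H 2.20, Be 1.57, O 3.44, Mg 1.31, S 2.58, K 0.82.
So from lowest to highest: K < Mg < Be < H < S < O.

K, Mg, Be, H, S, O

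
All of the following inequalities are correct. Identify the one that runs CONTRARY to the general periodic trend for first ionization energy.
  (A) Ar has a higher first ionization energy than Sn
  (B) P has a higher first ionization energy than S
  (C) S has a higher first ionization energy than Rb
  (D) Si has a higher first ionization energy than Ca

(B)

The general trend: first ionization energy increases across a period and decreases down a group.
(A) Ar (period 3, group 18) vs Sn (period 5, group 14): the stated order agrees with the simple trend.
(B) P (period 3, group 15) vs S (period 3, group 16): the stated order contradicts the simple trend.
(C) S (period 3, group 16) vs Rb (period 5, group 1): the stated order agrees with the simple trend.
(D) Si (period 3, group 14) vs Ca (period 4, group 2): the stated order agrees with the simple trend.
The exception is (B): S (3p⁴) ionizes more easily than half-filled P (3p³) because the paired 3p electron in S is pushed out by e⁻–e⁻ repulsion.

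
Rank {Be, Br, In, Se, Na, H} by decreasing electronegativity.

Br, Se, H, In, Be, Na

EN rises left→right (higher Z_eff, smaller atoms) and falls top→bottom (larger, more shielded atoms).
These span different periods and groups, so the two trends combine.
Be > Na: both effects reinforce here, so Be is clearly the higher of the two.
In > Be: the two effects oppose for this pair; the across-period effect wins (1.78 vs 1.57).
H > In: period and group pull opposite ways; the down-group shift dominates (2.20 vs 1.78).
Se > H: period and group pull opposite ways; the across-period shift dominates (2.55 vs 2.20).
Br > Se: both are in period 4; the period trend gives Br the larger value.
For reference (Pauling): H 2.20, Be 1.57, Na 0.93, Se 2.55, Br 2.96, In 1.78.
So from highest to lowest: Br > Se > H > In > Be > Na.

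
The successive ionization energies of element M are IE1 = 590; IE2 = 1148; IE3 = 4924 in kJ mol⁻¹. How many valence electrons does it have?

Look for the largest jump between consecutive ionization energies: IE3/IE2 ≈ 4.3, far larger than any earlier ratio.
That jump marks the point where a core electron is being removed. So the atom has 2 valence electrons.

2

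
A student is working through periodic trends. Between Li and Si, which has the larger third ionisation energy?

Li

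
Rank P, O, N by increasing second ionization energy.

IE_2 is the cost of taking one more electron from the +1 cation: P⁺ still has 4 valence electrons; O⁺ still has 5 valence electrons; N⁺ still has 4 valence electrons.
All are still removing valence electrons, so compare the +1 ions as you would atoms: IE_2 generally rises across a period (higher Z_eff) and falls down a group (larger shell), subject to the usual subshell exceptions.
Valence configurations: P⁺ [Ne]3s²3p², O⁺ [He]2s²2p³, N⁺ [He]2s²2p².
Approximate IE_2 values (kJ/mol): P 1907, O 3388, N 2856.
Overall IE_2 order: P < N < O.

P < N < O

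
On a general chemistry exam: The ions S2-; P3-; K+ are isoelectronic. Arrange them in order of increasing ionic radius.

All of these have 18 electrons, so size is governed by nuclear charge alone: the more protons, the stronger the pull on the same electron cloud, and the smaller the ion.
Nuclear charges: K+ (Z=19), S2- (Z=16), P3- (Z=15).
Smallest to largest: K+ < S2- < P3-.

K+ < S2- < P3-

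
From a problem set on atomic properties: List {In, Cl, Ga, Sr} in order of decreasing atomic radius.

Sr > In > Ga > Cl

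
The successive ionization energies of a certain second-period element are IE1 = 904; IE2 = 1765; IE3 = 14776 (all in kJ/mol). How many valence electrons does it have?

2

Look for the largest jump between consecutive ionization energies: IE3/IE2 ≈ 8.4, far larger than any earlier ratio.
That jump marks the point where a core electron is being removed. So the atom has 2 valence electrons.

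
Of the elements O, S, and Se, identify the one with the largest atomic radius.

Se

O is in period 2, group 16; S is in period 3, group 16; Se is in period 4, group 16.
Moving right in a period, electrons are added to the same shell under a stronger nuclear pull, so atoms get smaller; moving down, a new shell is opened and atoms get larger.
All are in group 16, so atomic radius increases down the group.
The largest atomic radius among these belongs to Se.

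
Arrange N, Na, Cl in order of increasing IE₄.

Cl < N < Na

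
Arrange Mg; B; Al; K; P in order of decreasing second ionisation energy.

K > B > P > Al > Mg

IE_2 is the cost of taking one more electron from the +1 cation: Mg⁺ still has 1 valence electron; B⁺ still has 2 valence electrons; Al⁺ still has 2 valence electrons; K⁺ is the bare [Ar] core; P⁺ still has 4 valence electrons.
Core electrons are held far more tightly than valence electrons, so K tops the IE_2 order.
Valence configurations: Mg⁺ [Ne]3s¹, B⁺ [He]2s², Al⁺ [Ne]3s², P⁺ [Ne]3s²3p².
Approximate IE_2 values (kJ/mol): Mg 1451, B 2427, Al 1817, K 3052, P 1907.
Hence IE_2: Mg < Al < P < B < K.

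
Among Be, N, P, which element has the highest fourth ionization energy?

The fourth ionization energy removes an electron from the +3 ion. For each element: Be³⁺ is already 1 electron into the core; N³⁺ still has 2 valence electrons; P³⁺ still has 2 valence electrons.
Core electrons are held far more tightly than valence electrons, so Be tops the IE_4 order.
Valence configurations: N³⁺ [He]2s², P³⁺ [Ne]3s².
Tabulated IE_4 (kJ/mol): Be 21007, N 7475, P 4964.
Putting it together, IE_4: P < N < Be.

Be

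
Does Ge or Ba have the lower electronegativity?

Ba

Ge is in period 4, group 14; Ba is in period 6, group 2.
EN rises left→right (higher Z_eff, smaller atoms) and falls top→bottom (larger, more shielded atoms).
Here both period and group differ, so the two effects have to be weighed against each other.
Ge > Ba: relative to Ba, both the across-period and down-group shifts push Ge's electronegativity up.
Approximate values (Pauling): Ge 2.01, Ba 0.89.
So Ba has the lower electronegativity (Ba < Ge).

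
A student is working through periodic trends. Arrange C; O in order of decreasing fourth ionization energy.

O > C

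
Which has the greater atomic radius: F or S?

S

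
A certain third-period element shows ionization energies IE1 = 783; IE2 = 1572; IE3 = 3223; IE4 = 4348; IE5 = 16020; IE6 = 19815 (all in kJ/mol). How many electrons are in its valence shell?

Look for the largest jump between consecutive ionization energies: IE5/IE4 ≈ 3.7, far larger than any earlier ratio.
That jump marks the point where a core electron is being removed. So the atom has 4 valence electrons.

4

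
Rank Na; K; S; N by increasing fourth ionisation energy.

Consider each +3 ion: Na³⁺ is already 2 electrons into the core; K³⁺ is already 2 electrons into the core; S³⁺ still has 3 valence electrons; N³⁺ still has 2 valence electrons.
Usually core removal costs more than valence removal, but here the competition is close: a tightly held n=2 valence electron can cost more to remove than an n=3 core electron, so the actual values have to decide it.
Valence configurations: S³⁺ [Ne]3s²3p¹, N³⁺ [He]2s².
The numbers (kJ/mol): Na 9543, K 5877, S 4556, N 7475.
Overall IE_4 order: S < K < N < Na.

S, K, N, Na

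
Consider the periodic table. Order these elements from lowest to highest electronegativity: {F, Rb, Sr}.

Rb < Sr < F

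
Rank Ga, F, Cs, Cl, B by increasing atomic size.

F < B < Cl < Ga < Cs

B is in period 2, group 13; F is in period 2, group 17; Cl is in period 3, group 17; Ga is in period 4, group 13; Cs is in period 6, group 1.
Across a period the added protons contract the valence shell; down a group each new principal shell makes the atom larger.
Neither a single period nor a single group — weigh both effects.
B > F: both are in period 2; the period trend gives B the larger value.
Cl > B: the two effects oppose for this pair; the down-group effect wins (99 vs 85 pm).
Ga > Cl: both effects reinforce here, so Ga is clearly the larger of the two.
Cs > Ga: both effects reinforce here, so Cs is clearly the larger of the two.
Approximate values (pm): B 85, F 64, Cl 99, Ga 124, Cs 232.
So from smallest to largest: F < B < Cl < Ga < Cs.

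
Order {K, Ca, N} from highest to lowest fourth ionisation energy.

N > Ca > K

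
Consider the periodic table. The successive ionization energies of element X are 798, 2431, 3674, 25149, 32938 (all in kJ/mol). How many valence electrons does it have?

3

Look for the largest jump between consecutive ionization energies: IE4/IE3 ≈ 6.8, far larger than any earlier ratio.
That jump marks the point where a core electron is being removed. So the atom has 3 valence electrons.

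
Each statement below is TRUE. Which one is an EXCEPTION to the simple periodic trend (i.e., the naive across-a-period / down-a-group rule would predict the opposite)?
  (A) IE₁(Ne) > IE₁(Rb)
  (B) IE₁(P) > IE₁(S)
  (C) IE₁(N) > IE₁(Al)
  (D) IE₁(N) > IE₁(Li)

The general trend: IE₁ increases across a period and decreases down a group.
(A) Ne (period 2, group 18) vs Rb (period 5, group 1): the stated order agrees with the simple trend.
(B) P (period 3, group 15) vs S (period 3, group 16): the stated order contradicts the simple trend.
(C) N (period 2, group 15) vs Al (period 3, group 13): the stated order agrees with the simple trend.
(D) N (period 2, group 15) vs Li (period 2, group 1): the stated order agrees with the simple trend.
The exception is (B): S (3p⁴) ionizes more easily than half-filled P (3p³) because the paired 3p electron in S is pushed out by e⁻–e⁻ repulsion.

(B)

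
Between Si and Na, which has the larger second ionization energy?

Na

After 1 electron has been removed, what remains? Si⁺ still has 3 valence electrons; Na⁺ is the bare [Ne] core.
Core electrons are held far more tightly than valence electrons, so Na tops the IE_2 order.
Approximate IE_2 values (kJ/mol): Si 1577, Na 4562.
Hence IE_2: Si < Na.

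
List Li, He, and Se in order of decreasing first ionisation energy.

He, Se, Li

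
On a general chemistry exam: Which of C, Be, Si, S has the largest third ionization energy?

Be

The third ionization energy removes an electron from the +2 ion. For each element: C²⁺ still has 2 valence electrons; Be²⁺ is the bare [He] core; Si²⁺ still has 2 valence electrons; S²⁺ still has 4 valence electrons.
Pulling an electron out of a noble-gas core costs far more than removing a remaining valence electron, so Be sits at the high end of IE_3.
Valence configurations: C²⁺ [He]2s², Si²⁺ [Ne]3s², S²⁺ [Ne]3s²3p².
The numbers (kJ/mol): C 4620, Be 14849, Si 3232, S 3357.
Overall IE_3 order: Si < S < C < Be.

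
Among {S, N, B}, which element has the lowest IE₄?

S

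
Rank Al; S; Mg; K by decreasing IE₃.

Mg > K > S > Al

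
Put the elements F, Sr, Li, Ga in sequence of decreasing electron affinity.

F, Li, Ga, Sr

EA tends to increase across a period and decrease down a group, though the pattern is less regular than for IE or radius.
Neither a single period nor a single group — weigh both effects.
Ga > Sr: both effects reinforce here, so Ga is clearly the higher of the two.
Li > Ga: the two effects oppose for this pair; the down-group effect wins (60 vs 29 kJ/mol).
F > Li: both are in period 2; the period trend gives F the larger value.
Approximate values (kJ/mol): Li 60, F 328, Ga 29, Sr 5.
So from highest to lowest: F > Li > Ga > Sr.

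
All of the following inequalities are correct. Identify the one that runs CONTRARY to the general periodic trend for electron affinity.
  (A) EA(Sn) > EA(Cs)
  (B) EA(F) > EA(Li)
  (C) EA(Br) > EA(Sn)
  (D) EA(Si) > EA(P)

(D)

The general trend: electron affinity increases across a period and decreases down a group.
(A) Sn (period 5, group 14) vs Cs (period 6, group 1): the stated order agrees with the simple trend.
(B) F (period 2, group 17) vs Li (period 2, group 1): the stated order agrees with the simple trend.
(C) Br (period 4, group 17) vs Sn (period 5, group 14): the stated order agrees with the simple trend.
(D) Si (period 3, group 14) vs P (period 3, group 15): the stated order contradicts the simple trend.
The exception is (D): adding an electron to P's half-filled 3p³ is unfavourable, so Si (3p²) has the more exothermic EA.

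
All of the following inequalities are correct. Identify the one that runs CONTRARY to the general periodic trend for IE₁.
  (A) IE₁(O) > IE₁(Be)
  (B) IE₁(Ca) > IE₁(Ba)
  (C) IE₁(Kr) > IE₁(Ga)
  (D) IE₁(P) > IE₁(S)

The general trend: IE₁ increases across a period and decreases down a group.
(A) O (period 2, group 16) vs Be (period 2, group 2): the stated order agrees with the simple trend.
(B) Ca (period 4, group 2) vs Ba (period 6, group 2): the stated order agrees with the simple trend.
(C) Kr (period 4, group 18) vs Ga (period 4, group 13): the stated order agrees with the simple trend.
(D) P (period 3, group 15) vs S (period 3, group 16): the stated order contradicts the simple trend.
The exception is (D): S (3p⁴) ionizes more easily than half-filled P (3p³) because the paired 3p electron in S is pushed out by e⁻–e⁻ repulsion.

(D)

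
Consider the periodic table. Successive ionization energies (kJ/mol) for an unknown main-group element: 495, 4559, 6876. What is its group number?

Group 1

Look for the largest jump between consecutive ionization energies: IE2/IE1 ≈ 9.2, far larger than any earlier ratio.
That jump marks the point where a core electron is being removed. So the atom has 1 valence electron.
A main-group element with 1 valence electron is in group 1.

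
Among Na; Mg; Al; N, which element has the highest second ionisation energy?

The second ionization energy removes an electron from the +1 ion. For each element: Na⁺ is the bare [Ne] core; Mg⁺ still has 1 valence electron; Al⁺ still has 2 valence electrons; N⁺ still has 4 valence electrons.
Breaking into a closed-shell core is much more expensive than removing a leftover valence electron — Na has the largest IE_2 here.
Valence configurations: Mg⁺ [Ne]3s¹, Al⁺ [Ne]3s², N⁺ [He]2s²2p².
Tabulated IE_2 (kJ/mol): Na 4562, Mg 1451, Al 1817, N 2856.
Putting it together, IE_2: Mg < Al < N < Na.

Na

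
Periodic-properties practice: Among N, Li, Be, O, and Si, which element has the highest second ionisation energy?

Li

After 1 electron has been removed, what remains? N⁺ still has 4 valence electrons; Li⁺ is the bare [He] core; Be⁺ still has 1 valence electron; O⁺ still has 5 valence electrons; Si⁺ still has 3 valence electrons.
Pulling an electron out of a noble-gas core costs far more than removing a remaining valence electron, so Li sits at the high end of IE_2.
Valence configurations: N⁺ [He]2s²2p², Be⁺ [He]2s¹, O⁺ [He]2s²2p³, Si⁺ [Ne]3s²3p¹.
Tabulated IE_2 (kJ/mol): N 2856, Li 7298, Be 1757, O 3388, Si 1577.
Hence IE_2: Si < Be < N < O < Li.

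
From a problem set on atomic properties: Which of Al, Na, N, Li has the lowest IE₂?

Al

Consider each +1 ion: Al⁺ still has 2 valence electrons; Na⁺ is the bare [Ne] core; N⁺ still has 4 valence electrons; Li⁺ is the bare [He] core.
Pulling an electron out of a noble-gas core costs far more than removing a remaining valence electron, so Na and Li sit at the high end of IE_2.
Valence configurations: Al⁺ [Ne]3s², N⁺ [He]2s²2p².
The numbers (kJ/mol): Al 1817, Na 4562, N 2856, Li 7298.
Overall IE_2 order: Al < N < Na < Li.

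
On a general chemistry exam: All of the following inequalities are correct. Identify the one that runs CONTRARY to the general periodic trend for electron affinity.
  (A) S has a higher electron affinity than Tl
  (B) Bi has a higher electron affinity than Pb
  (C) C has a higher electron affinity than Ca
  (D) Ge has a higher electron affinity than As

(D)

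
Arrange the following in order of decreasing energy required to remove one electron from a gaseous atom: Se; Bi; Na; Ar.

Ar > Se > Bi > Na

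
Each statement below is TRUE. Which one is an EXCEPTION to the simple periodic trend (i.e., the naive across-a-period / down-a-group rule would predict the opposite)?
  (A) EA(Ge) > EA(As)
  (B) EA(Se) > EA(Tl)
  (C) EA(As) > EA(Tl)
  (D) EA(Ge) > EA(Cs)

(A)

The general trend: electron affinity increases across a period and decreases down a group.
(A) Ge (period 4, group 14) vs As (period 4, group 15): the stated order contradicts the simple trend.
(B) Se (period 4, group 16) vs Tl (period 6, group 13): the stated order agrees with the simple trend.
(C) As (period 4, group 15) vs Tl (period 6, group 13): the stated order agrees with the simple trend.
(D) Ge (period 4, group 14) vs Cs (period 6, group 1): the stated order agrees with the simple trend.
The exception is (A): adding an electron to As's half-filled 4p³ is unfavourable, so Ge (4p²) has the more exothermic EA.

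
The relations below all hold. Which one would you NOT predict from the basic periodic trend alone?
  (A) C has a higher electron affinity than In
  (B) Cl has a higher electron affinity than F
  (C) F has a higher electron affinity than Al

The general trend: electron affinity increases across a period and decreases down a group.
(A) C (period 2, group 14) vs In (period 5, group 13): the stated order agrees with the simple trend.
(B) Cl (period 3, group 17) vs F (period 2, group 17): the stated order contradicts the simple trend.
(C) F (period 2, group 17) vs Al (period 3, group 13): the stated order agrees with the simple trend.
The exception is (B): F's small 2p subshell makes the incoming electron feel strong e⁻–e⁻ repulsion, so Cl actually releases more energy on gaining an electron.

(B)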